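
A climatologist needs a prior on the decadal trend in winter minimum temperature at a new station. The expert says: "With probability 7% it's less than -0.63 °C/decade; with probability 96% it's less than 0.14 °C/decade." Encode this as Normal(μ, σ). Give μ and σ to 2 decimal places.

μ = -0.28, σ = 0.24

The p-quantile of Normal(μ,σ) is μ + z_p·σ, with z_{0.07} = -1.476 and z_{0.96} = 1.751.
Eliminate σ: μ = (z₂·x₁ − z₁·x₂)/(z₂ − z₁) = (1.751·-0.63 − (-1.476)·0.14)/3.226 = -0.28.
Then σ = (x₂ − x₁)/(z₂ − z₁) = (0.14 − -0.63)/3.226 = 0.24.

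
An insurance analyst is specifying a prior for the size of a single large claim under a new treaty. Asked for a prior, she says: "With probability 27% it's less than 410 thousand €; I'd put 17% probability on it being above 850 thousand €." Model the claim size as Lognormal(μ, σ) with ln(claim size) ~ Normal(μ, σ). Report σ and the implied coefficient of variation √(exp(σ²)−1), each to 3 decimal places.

If T ~ Lognormal(μ,σ) then ln T ~ Normal(μ,σ), so the p-quantile of ln T is μ + z_p·σ.
ln(410) = 6.016 and ln(850) = 6.745; z_{0.27} = -0.6128, z_{0.83} = 0.9542.
σ = (6.745 − 6.016)/(0.9542 − (-0.6128)) = 0.465.
μ = 6.016 − (-0.6128)·0.465 = 6.301.
CV = √(exp(σ²)−1) = √(exp(0.2165)−1) = 0.492.

σ ≈ 0.465, CV ≈ 0.492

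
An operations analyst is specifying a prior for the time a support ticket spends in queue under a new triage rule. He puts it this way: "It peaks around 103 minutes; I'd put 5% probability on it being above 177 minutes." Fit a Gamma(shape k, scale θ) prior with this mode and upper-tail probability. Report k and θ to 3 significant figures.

k ≈ 10.5, θ ≈ 10.8

Gamma(k,θ) with k>1 has mode (k−1)θ, so θ = 103/(k−1).
Need P(X < 177) = 0.95 with θ tied to k this way. Start at k = 2, θ = 103: P(X<177) ≈ 0.512.
Too low — raise k to concentrate. Iterating converges to k ≈ 10.5.
Then θ = 103/(10.5−1) ≈ 10.8.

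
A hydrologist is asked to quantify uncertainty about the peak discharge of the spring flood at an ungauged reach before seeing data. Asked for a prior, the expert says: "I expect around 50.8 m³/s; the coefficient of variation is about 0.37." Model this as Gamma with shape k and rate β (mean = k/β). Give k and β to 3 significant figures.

k ≈ 7.3, β ≈ 0.144

For Gamma(k, rate β): mean = k/β, variance = k/β², so CV = 1/√k.
CV = 0.37, hence k = 1/CV² = 7.3.
Then β = k/mean = 7.3/50.8 = 0.144.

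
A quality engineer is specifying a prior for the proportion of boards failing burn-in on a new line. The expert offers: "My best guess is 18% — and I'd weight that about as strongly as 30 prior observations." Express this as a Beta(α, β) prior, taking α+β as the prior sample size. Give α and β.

α = 5.4, β = 24.6

Under the effective-sample-size interpretation, Beta(α, β) has prior mean α/(α+β) and prior sample size α+β.
So α+β = 30 and α/(α+β) = 0.18, giving α = 0.18·30 = 5.4 and β = 30 − 5.4 = 24.6.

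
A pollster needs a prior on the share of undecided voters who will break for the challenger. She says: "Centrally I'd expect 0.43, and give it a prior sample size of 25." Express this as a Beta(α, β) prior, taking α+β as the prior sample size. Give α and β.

Under the effective-sample-size interpretation, Beta(α, β) has prior mean α/(α+β) and prior sample size α+β.
So α+β = 25 and α/(α+β) = 0.43, giving α = 0.43·25 = 10.75 and β = 25 − 10.75 = 14.25.

α = 10.75, β = 14.25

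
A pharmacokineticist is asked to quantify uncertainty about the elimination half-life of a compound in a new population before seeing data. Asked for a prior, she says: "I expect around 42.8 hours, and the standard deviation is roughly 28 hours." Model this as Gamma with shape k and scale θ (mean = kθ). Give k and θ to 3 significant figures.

k ≈ 2.34, θ ≈ 18.3

For Gamma(k, scale θ): mean = kθ, variance = kθ², so CV = 1/√k.
CV = SD/mean = 28/42.8 = 0.6542, hence k = 1/CV² = 2.34.
Then θ = mean/k = 42.8/2.34 = 18.3.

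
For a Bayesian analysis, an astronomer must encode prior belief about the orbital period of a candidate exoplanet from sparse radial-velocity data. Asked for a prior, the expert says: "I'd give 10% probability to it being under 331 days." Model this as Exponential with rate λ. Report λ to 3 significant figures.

P(T < 331.0) = 1 − e^(−λ·331.0) = 0.1, so λ = −ln(1−0.1)/331.0 = −ln(0.9)/331.0 = 0.000318.

λ ≈ 0.000318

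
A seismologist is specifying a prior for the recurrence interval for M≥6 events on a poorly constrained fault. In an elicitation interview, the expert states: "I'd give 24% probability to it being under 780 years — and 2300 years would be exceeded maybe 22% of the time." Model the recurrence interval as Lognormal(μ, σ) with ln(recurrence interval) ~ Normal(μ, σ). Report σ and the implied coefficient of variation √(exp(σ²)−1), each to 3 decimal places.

If T ~ Lognormal(μ,σ) then ln T ~ Normal(μ,σ), so the p-quantile of ln T is μ + z_p·σ.
ln(780) = 6.659 and ln(2300) = 7.741; z_{0.24} = -0.7063, z_{0.78} = 0.7722.
σ = (7.741 − 6.659)/(0.7722 − (-0.7063)) = 0.731.
μ = 6.659 − (-0.7063)·0.731 = 7.176.
CV = √(exp(σ²)−1) = √(exp(0.5349)−1) = 0.841.

σ ≈ 0.731, CV ≈ 0.841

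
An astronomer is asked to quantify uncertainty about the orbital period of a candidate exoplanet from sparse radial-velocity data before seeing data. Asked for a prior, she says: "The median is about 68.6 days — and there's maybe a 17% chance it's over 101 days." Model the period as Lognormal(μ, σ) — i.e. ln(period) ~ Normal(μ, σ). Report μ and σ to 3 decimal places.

If T ~ Lognormal(μ,σ) then ln T ~ Normal(μ,σ), so the p-quantile of ln T is μ + z_p·σ.
ln(68.6) = 4.228 and ln(101) = 4.615; z_{0.5} = 0, z_{0.83} = 0.9542.
σ = (4.615 − 4.228)/(0.9542 − (0)) = 0.405.
μ = 4.228 − (0)·0.405 = 4.228.

μ ≈ 4.228, σ ≈ 0.405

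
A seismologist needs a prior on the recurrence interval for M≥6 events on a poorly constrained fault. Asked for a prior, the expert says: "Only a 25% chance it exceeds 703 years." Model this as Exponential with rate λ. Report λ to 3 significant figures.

λ ≈ 0.00197

P(T > 703.0) = e^(−λ·703.0) = 0.25, so λ = −ln(0.25)/703.0 = 0.00197.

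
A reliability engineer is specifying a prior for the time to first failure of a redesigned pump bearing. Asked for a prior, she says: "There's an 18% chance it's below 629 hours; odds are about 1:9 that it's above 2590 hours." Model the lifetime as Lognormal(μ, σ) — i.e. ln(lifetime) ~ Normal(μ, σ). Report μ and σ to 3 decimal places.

If T ~ Lognormal(μ,σ) then ln T ~ Normal(μ,σ), so the p-quantile of ln T is μ + z_p·σ.
ln(629) = 6.444 and ln(2590) = 7.859; z_{0.18} = -0.9154, z_{0.9} = 1.282.
σ = (7.859 − 6.444)/(1.282 − (-0.9154)) = 0.644.
μ = 6.444 − (-0.9154)·0.644 = 7.034.

μ ≈ 7.034, σ ≈ 0.644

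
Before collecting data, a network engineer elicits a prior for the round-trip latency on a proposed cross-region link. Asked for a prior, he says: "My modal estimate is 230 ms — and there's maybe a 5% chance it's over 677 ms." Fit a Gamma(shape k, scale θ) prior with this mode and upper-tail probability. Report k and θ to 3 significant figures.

Gamma(k,θ) with k>1 has mode (k−1)θ, so θ = 230/(k−1).
Need P(X < 677) = 0.95 with θ tied to k this way. Start at k = 2, θ = 230: P(X<677) ≈ 0.792.
Too low — raise k to concentrate. Iterating converges to k ≈ 3.28.
Then θ = 230/(3.28−1) ≈ 101.

k ≈ 3.28, θ ≈ 101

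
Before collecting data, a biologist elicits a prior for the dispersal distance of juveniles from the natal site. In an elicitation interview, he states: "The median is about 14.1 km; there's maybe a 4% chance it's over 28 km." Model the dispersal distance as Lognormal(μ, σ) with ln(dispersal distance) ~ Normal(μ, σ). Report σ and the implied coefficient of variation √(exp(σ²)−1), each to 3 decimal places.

σ ≈ 0.392, CV ≈ 0.407

If T ~ Lognormal(μ,σ) then ln T ~ Normal(μ,σ), so the p-quantile of ln T is μ + z_p·σ.
ln(14.1) = 2.646 and ln(28) = 3.332; z_{0.5} = 0, z_{0.96} = 1.751.
σ = (3.332 − 2.646)/(1.751 − (0)) = 0.392.
μ = 2.646 − (0)·0.392 = 2.646.
CV = √(exp(σ²)−1) = √(exp(0.1536)−1) = 0.407.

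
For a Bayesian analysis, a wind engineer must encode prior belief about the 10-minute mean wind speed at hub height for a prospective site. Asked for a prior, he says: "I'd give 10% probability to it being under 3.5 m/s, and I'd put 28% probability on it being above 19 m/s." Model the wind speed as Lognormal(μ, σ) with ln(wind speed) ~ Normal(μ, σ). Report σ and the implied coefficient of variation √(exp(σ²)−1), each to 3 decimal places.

σ ≈ 0.907, CV ≈ 1.130

If T ~ Lognormal(μ,σ) then ln T ~ Normal(μ,σ), so the p-quantile of ln T is μ + z_p·σ.
ln(3.5) = 1.253 and ln(19) = 2.944; z_{0.1} = -1.282, z_{0.72} = 0.5828.
σ = (2.944 − 1.253)/(0.5828 − (-1.282)) = 0.907.
μ = 1.253 − (-1.282)·0.907 = 2.416.
CV = √(exp(σ²)−1) = √(exp(0.8233)−1) = 1.130.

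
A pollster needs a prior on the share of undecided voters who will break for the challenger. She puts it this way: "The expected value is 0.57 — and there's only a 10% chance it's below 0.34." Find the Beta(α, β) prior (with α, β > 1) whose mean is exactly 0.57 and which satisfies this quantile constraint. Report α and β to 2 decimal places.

α ≈ 4.29, β ≈ 3.24

With mean 0.57 fixed, write α = 0.57s, β = 0.43s where s = α+β.
Need P(θ < 0.34) = 0.1 under Beta(0.57s, 0.43s). Normal approximation: (q−m)/√(m(1−m)/s) ≈ z_{0.1} = -1.28, so s ≈ 0.57·0.43·(-1.28)²/(0.34−0.57)² = 7.6.
At s = 7.6: P(θ<0.34) ≈ 0.099. Adjusting to match 0.1 gives s ≈ 7.53.
So α = 0.57·7.53 ≈ 4.29, β = 0.43·7.53 ≈ 3.24.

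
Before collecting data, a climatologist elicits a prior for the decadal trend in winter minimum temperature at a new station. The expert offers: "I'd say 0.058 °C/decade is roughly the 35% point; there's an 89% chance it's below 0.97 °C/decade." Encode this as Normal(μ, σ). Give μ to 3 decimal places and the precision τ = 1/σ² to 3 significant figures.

The p-quantile of Normal(μ,σ) is μ + z_p·σ, with z_{0.35} = -0.3853 and z_{0.89} = 1.227.
Eliminate σ: μ = (z₂·x₁ − z₁·x₂)/(z₂ − z₁) = (1.227·0.058 − (-0.3853)·0.97)/1.612 = 0.276.
Then σ = (x₂ − x₁)/(z₂ − z₁) = (0.97 − 0.058)/1.612 = 0.566.
Precision τ = 1/σ² = 1/0.5658² = 3.12.

μ = 0.276, τ = 3.12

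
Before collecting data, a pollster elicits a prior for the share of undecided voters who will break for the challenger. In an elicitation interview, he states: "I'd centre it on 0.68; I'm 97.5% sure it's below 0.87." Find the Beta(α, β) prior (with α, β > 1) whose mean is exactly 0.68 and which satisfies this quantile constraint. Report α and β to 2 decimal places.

With mean 0.68 fixed, write α = 0.68s, β = 0.32s where s = α+β.
Need P(θ < 0.87) = 0.975 under Beta(0.68s, 0.32s). Normal approximation: (q−m)/√(m(1−m)/s) ≈ z_{0.975} = 1.96, so s ≈ 0.68·0.32·(1.96)²/(0.87−0.68)² = 23.2.
At s = 23.2: P(θ<0.87) ≈ 0.989. Adjusting to match 0.975 gives s ≈ 17.43.
So α = 0.68·17.43 ≈ 11.86, β = 0.32·17.43 ≈ 5.58.

α ≈ 11.86, β ≈ 5.58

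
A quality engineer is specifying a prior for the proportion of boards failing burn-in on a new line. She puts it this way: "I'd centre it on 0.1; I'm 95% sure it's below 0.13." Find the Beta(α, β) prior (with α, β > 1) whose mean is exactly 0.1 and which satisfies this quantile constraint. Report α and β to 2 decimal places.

With mean 0.1 fixed, write α = 0.1s, β = 0.9s where s = α+β.
Need P(θ < 0.13) = 0.95 under Beta(0.1s, 0.9s). Normal approximation: (q−m)/√(m(1−m)/s) ≈ z_{0.95} = 1.64, so s ≈ 0.1·0.9·(1.64)²/(0.13−0.1)² = 270.6.
At s = 270.6: P(θ<0.13) ≈ 0.942. Adjusting to match 0.95 gives s ≈ 297.81.
So α = 0.1·297.81 ≈ 29.78, β = 0.9·297.81 ≈ 268.03.

α ≈ 29.78, β ≈ 268.03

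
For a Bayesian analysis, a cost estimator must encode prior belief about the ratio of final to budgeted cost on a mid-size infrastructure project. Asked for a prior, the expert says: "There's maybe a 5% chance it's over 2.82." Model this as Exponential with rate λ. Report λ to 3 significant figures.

P(T > 2.82) = e^(−λ·2.82) = 0.05, so λ = −ln(0.05)/2.82 = 1.06.

λ ≈ 1.06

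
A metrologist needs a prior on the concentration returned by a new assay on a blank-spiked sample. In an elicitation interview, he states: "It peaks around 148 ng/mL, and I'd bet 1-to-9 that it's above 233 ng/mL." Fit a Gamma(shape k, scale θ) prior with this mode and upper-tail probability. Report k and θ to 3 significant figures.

k ≈ 10.1, θ ≈ 16.3

Gamma(k,θ) with k>1 has mode (k−1)θ, so θ = 148/(k−1).
Need P(X < 233) = 0.9 with θ tied to k this way. Start at k = 2, θ = 148: P(X<233) ≈ 0.467.
Too low — raise k to concentrate. Iterating converges to k ≈ 10.1.
Then θ = 148/(10.1−1) ≈ 16.3.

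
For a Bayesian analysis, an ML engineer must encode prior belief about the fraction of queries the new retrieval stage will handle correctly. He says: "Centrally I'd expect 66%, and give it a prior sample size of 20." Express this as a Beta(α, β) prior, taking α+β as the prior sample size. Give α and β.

Under the effective-sample-size interpretation, Beta(α, β) has prior mean α/(α+β) and prior sample size α+β.
So α+β = 20 and α/(α+β) = 0.66, giving α = 0.66·20 = 13.2 and β = 20 − 13.2 = 6.8.

α = 13.2, β = 6.8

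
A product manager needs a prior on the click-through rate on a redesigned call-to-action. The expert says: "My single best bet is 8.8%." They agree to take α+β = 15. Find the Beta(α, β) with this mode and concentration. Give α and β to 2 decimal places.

For α,β > 1 the Beta mode is (α−1)/(α+β−2). With α+β = 15, the mode is (α−1)/13.
Set (α−1)/13 = 0.088 → α = 1 + 0.088·13 = 2.14.
β = 15 − α = 12.86.

α = 2.14, β = 12.86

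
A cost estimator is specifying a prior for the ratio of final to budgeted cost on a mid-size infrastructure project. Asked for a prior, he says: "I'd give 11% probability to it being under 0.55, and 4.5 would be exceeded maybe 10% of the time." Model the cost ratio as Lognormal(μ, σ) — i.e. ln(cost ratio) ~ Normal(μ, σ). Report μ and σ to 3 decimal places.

μ ≈ 0.430, σ ≈ 0.838

If T ~ Lognormal(μ,σ) then ln T ~ Normal(μ,σ), so the p-quantile of ln T is μ + z_p·σ.
ln(0.55) = -0.5978 and ln(4.5) = 1.504; z_{0.11} = -1.227, z_{0.9} = 1.282.
σ = (1.504 − -0.5978)/(1.282 − (-1.227)) = 0.838.
μ = -0.5978 − (-1.227)·0.838 = 0.430.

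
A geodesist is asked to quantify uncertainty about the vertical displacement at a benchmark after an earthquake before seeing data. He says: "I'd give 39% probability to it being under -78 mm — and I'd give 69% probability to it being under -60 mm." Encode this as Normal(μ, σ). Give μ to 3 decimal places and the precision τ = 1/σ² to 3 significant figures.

For Normal(μ,σ), the p-quantile is μ + z_p·σ. Here z_{0.39} = -0.2793, z_{0.69} = 0.4959.
So -78 = μ − 0.2793σ and -60 = μ + 0.4959σ.
Subtracting: σ = (-60 − -78)/(0.4959 − (-0.2793)) = 23.221.
Then μ = -78 − (-0.2793)·23.221 = -71.514.
Precision τ = 1/σ² = 1/23.22² = 0.00185.

μ = -71.514, τ = 0.00185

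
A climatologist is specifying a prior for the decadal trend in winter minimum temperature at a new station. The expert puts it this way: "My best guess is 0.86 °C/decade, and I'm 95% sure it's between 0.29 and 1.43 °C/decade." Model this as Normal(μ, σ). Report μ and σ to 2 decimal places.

A symmetric 95% interval runs μ ± z·σ with z = 1.96.
Half-width = 0.57, so σ = 0.57/1.96 = 0.29.
μ is the stated best guess, 0.86.

μ = 0.86, σ = 0.29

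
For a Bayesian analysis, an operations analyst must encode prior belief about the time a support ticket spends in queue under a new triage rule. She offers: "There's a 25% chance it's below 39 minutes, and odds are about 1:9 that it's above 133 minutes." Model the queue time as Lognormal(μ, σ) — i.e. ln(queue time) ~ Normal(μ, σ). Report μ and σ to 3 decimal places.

μ ≈ 4.087, σ ≈ 0.627

If T ~ Lognormal(μ,σ) then ln T ~ Normal(μ,σ), so the p-quantile of ln T is μ + z_p·σ.
ln(39) = 3.664 and ln(133) = 4.89; z_{0.25} = -0.6745, z_{0.9} = 1.282.
σ = (4.89 − 3.664)/(1.282 − (-0.6745)) = 0.627.
μ = 3.664 − (-0.6745)·0.627 = 4.087.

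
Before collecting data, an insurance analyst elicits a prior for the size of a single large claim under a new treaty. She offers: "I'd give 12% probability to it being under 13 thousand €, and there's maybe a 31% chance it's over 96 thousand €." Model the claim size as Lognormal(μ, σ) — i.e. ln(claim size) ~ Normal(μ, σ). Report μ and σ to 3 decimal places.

μ ≈ 3.971, σ ≈ 1.197

If T ~ Lognormal(μ,σ) then ln T ~ Normal(μ,σ), so the p-quantile of ln T is μ + z_p·σ.
ln(13) = 2.565 and ln(96) = 4.564; z_{0.12} = -1.175, z_{0.69} = 0.4959.
σ = (4.564 − 2.565)/(0.4959 − (-1.175)) = 1.197.
μ = 2.565 − (-1.175)·1.197 = 3.971.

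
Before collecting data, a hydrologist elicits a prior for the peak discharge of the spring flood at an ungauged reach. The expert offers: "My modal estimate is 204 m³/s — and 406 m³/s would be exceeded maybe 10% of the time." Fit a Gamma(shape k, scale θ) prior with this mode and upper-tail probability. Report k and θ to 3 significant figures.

k ≈ 5.05, θ ≈ 50.4

Gamma(k,θ) with k>1 has mode (k−1)θ, so θ = 204/(k−1).
Need P(X < 406) = 0.9 with θ tied to k this way. Start at k = 2, θ = 204: P(X<406) ≈ 0.591.
Too low — raise k to concentrate. Iterating converges to k ≈ 5.05.
Then θ = 204/(5.05−1) ≈ 50.4.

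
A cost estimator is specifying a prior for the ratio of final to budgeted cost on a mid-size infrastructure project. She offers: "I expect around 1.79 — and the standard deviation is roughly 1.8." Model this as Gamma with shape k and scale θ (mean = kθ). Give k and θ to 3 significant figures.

k ≈ 0.989, θ ≈ 1.81

For Gamma(k, scale θ): mean = kθ, variance = kθ², so CV = 1/√k.
CV = SD/mean = 1.8/1.79 = 1.006, hence k = 1/CV² = 0.989.
Then θ = mean/k = 1.79/0.989 = 1.81.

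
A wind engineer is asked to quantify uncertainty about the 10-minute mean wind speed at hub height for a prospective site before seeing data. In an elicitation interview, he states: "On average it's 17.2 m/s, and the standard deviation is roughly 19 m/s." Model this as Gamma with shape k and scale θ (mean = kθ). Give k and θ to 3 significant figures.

For Gamma(k, scale θ): mean = kθ, variance = kθ², so CV = 1/√k.
CV = SD/mean = 19/17.2 = 1.105, hence k = 1/CV² = 0.82.
Then θ = mean/k = 17.2/0.82 = 21.

k ≈ 0.82, θ ≈ 21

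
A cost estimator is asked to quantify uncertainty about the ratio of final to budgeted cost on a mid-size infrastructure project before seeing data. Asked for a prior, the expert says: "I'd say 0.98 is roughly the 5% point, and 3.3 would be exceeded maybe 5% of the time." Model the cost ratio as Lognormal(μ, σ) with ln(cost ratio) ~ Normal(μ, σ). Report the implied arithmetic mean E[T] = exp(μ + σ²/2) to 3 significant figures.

If T ~ Lognormal(μ,σ) then ln T ~ Normal(μ,σ), so the p-quantile of ln T is μ + z_p·σ.
ln(0.98) = -0.0202 and ln(3.3) = 1.194; z_{0.05} = -1.645, z_{0.95} = 1.645.
σ = (1.194 − -0.0202)/(1.645 − (-1.645)) = 0.369.
μ = -0.0202 − (-1.645)·0.369 = 0.587.
E[T] = exp(μ + σ²/2) = exp(0.587 + 0.0681) = 1.93.

E[T] ≈ 1.93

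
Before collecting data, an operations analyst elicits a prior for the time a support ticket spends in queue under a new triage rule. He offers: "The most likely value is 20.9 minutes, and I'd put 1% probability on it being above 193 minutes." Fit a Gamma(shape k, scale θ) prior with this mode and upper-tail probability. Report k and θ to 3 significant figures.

k ≈ 1.65, θ ≈ 32.4

Gamma(k,θ) with k>1 has mode (k−1)θ, so θ = 20.9/(k−1).
Need P(X < 193) = 0.99 with θ tied to k this way. Start at k = 2, θ = 20.9: P(X<193) ≈ 0.999.
Too high — lower k to spread out. Iterating converges to k ≈ 1.65.
Then θ = 20.9/(1.65−1) ≈ 32.4.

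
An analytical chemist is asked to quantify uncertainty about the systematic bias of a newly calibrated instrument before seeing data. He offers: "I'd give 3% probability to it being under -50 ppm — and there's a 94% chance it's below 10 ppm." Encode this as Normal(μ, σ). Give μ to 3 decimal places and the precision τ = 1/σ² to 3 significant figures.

For Normal(μ,σ), the p-quantile is μ + z_p·σ. Here z_{0.03} = -1.881, z_{0.94} = 1.555.
So -50 = μ − 1.881σ and 10 = μ + 1.555σ.
Subtracting: σ = (10 − -50)/(1.555 − (-1.881)) = 17.464.
Then μ = -50 − (-1.881)·17.464 = -17.153.
Precision τ = 1/σ² = 1/17.46² = 0.00328.

μ = -17.153, τ = 0.00328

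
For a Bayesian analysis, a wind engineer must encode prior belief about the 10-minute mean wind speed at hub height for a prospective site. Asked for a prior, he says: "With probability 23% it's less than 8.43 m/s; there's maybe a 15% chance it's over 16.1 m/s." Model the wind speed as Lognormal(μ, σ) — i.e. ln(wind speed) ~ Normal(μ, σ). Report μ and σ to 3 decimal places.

If T ~ Lognormal(μ,σ) then ln T ~ Normal(μ,σ), so the p-quantile of ln T is μ + z_p·σ.
ln(8.43) = 2.132 and ln(16.1) = 2.779; z_{0.23} = -0.7388, z_{0.85} = 1.036.
σ = (2.779 − 2.132)/(1.036 − (-0.7388)) = 0.364.
μ = 2.132 − (-0.7388)·0.364 = 2.401.

μ ≈ 2.401, σ ≈ 0.364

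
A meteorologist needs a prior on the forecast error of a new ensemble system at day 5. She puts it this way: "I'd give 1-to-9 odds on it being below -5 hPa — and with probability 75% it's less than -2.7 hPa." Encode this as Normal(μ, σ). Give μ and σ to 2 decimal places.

μ = -3.49, σ = 1.18

The p-quantile of Normal(μ,σ) is μ + z_p·σ, with z_{0.1} = -1.282 and z_{0.75} = 0.6745.
Eliminate σ: μ = (z₂·x₁ − z₁·x₂)/(z₂ − z₁) = (0.6745·-5 − (-1.282)·-2.7)/1.956 = -3.49.
Then σ = (x₂ − x₁)/(z₂ − z₁) = (-2.7 − -5)/1.956 = 1.18.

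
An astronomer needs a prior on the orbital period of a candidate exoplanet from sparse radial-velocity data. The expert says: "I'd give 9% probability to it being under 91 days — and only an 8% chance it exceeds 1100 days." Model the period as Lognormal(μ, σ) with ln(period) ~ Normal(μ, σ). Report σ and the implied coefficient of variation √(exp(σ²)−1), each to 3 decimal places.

If T ~ Lognormal(μ,σ) then ln T ~ Normal(μ,σ), so the p-quantile of ln T is μ + z_p·σ.
ln(91) = 4.511 and ln(1100) = 7.003; z_{0.09} = -1.341, z_{0.92} = 1.405.
σ = (7.003 − 4.511)/(1.405 − (-1.341)) = 0.908.
μ = 4.511 − (-1.341)·0.908 = 5.728.
CV = √(exp(σ²)−1) = √(exp(0.8238)−1) = 1.131.

σ ≈ 0.908, CV ≈ 1.131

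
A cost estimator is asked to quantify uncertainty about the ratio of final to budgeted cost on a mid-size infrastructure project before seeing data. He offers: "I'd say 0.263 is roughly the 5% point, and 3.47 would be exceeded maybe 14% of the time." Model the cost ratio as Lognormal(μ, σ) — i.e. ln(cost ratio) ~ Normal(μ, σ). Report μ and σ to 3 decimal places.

If T ~ Lognormal(μ,σ) then ln T ~ Normal(μ,σ), so the p-quantile of ln T is μ + z_p·σ.
ln(0.263) = -1.336 and ln(3.47) = 1.244; z_{0.05} = -1.645, z_{0.86} = 1.08.
σ = (1.244 − -1.336)/(1.08 − (-1.645)) = 0.947.
μ = -1.336 − (-1.645)·0.947 = 0.221.

μ ≈ 0.221, σ ≈ 0.947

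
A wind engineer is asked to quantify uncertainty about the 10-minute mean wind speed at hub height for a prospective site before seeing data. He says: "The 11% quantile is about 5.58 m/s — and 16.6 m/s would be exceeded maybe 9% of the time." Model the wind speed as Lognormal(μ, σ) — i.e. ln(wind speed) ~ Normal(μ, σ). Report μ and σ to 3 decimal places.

If T ~ Lognormal(μ,σ) then ln T ~ Normal(μ,σ), so the p-quantile of ln T is μ + z_p·σ.
ln(5.58) = 1.719 and ln(16.6) = 2.809; z_{0.11} = -1.227, z_{0.91} = 1.341.
σ = (2.809 − 1.719)/(1.341 − (-1.227)) = 0.425.
μ = 1.719 − (-1.227)·0.425 = 2.240.

μ ≈ 2.240, σ ≈ 0.425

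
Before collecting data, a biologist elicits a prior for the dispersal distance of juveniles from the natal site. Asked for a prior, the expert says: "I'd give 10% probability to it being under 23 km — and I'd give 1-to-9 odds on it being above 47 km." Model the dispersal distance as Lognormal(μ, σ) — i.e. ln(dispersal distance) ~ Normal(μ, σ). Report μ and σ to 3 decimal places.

μ ≈ 3.493, σ ≈ 0.279

If T ~ Lognormal(μ,σ) then ln T ~ Normal(μ,σ), so the p-quantile of ln T is μ + z_p·σ.
ln(23) = 3.135 and ln(47) = 3.85; z_{0.1} = -1.282, z_{0.9} = 1.282.
σ = (3.85 − 3.135)/(1.282 − (-1.282)) = 0.279.
μ = 3.135 − (-1.282)·0.279 = 3.493.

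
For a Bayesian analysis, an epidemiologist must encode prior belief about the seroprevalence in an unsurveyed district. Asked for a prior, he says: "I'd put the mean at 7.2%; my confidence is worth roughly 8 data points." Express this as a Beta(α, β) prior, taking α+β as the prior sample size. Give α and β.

α = 0.576, β = 7.424

Under the effective-sample-size interpretation, Beta(α, β) has prior mean α/(α+β) and prior sample size α+β.
So α+β = 8 and α/(α+β) = 0.072, giving α = 0.072·8 = 0.576 and β = 8 − 0.576 = 7.424.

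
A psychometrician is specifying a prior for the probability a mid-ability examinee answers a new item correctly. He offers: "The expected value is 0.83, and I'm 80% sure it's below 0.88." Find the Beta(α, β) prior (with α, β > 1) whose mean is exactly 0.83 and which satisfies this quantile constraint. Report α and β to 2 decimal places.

α ≈ 34.43, β ≈ 7.05

With mean 0.83 fixed, write α = 0.83s, β = 0.17s where s = α+β.
Need P(θ < 0.88) = 0.8 under Beta(0.83s, 0.17s). Normal approximation: (q−m)/√(m(1−m)/s) ≈ z_{0.8} = 0.842, so s ≈ 0.83·0.17·(0.842)²/(0.88−0.83)² = 40.0.
At s = 40.0: P(θ<0.88) ≈ 0.795. Adjusting to match 0.8 gives s ≈ 41.48.
So α = 0.83·41.48 ≈ 34.43, β = 0.17·41.48 ≈ 7.05.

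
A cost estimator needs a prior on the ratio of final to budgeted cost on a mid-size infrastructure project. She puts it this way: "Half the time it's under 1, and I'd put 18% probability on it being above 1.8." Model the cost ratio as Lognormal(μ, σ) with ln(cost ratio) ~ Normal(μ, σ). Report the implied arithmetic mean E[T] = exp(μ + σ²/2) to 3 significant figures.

E[T] ≈ 1.23

If T ~ Lognormal(μ,σ) then ln T ~ Normal(μ,σ), so the p-quantile of ln T is μ + z_p·σ.
ln(1) = 0 and ln(1.8) = 0.5878; z_{0.5} = 0, z_{0.82} = 0.9154.
σ = (0.5878 − 0)/(0.9154 − (0)) = 0.642.
μ = 0 − (0)·0.642 = 0.000.
E[T] = exp(μ + σ²/2) = exp(0.000 + 0.2062) = 1.23.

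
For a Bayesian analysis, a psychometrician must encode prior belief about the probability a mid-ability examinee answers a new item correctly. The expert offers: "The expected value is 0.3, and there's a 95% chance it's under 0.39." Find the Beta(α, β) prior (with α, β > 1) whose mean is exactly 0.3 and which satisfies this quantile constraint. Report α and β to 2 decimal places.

With mean 0.3 fixed, write α = 0.3s, β = 0.7s where s = α+β.
Need P(θ < 0.39) = 0.95 under Beta(0.3s, 0.7s). Normal approximation: (q−m)/√(m(1−m)/s) ≈ z_{0.95} = 1.64, so s ≈ 0.3·0.7·(1.64)²/(0.39−0.3)² = 70.1.
At s = 70.1: P(θ<0.39) ≈ 0.945. Adjusting to match 0.95 gives s ≈ 74.17.
So α = 0.3·74.17 ≈ 22.25, β = 0.7·74.17 ≈ 51.92.

α ≈ 22.25, β ≈ 51.92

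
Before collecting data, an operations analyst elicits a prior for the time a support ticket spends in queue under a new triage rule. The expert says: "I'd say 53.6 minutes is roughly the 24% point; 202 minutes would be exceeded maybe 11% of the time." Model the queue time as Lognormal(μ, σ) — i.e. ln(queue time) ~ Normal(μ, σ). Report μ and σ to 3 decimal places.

μ ≈ 4.466, σ ≈ 0.686

If T ~ Lognormal(μ,σ) then ln T ~ Normal(μ,σ), so the p-quantile of ln T is μ + z_p·σ.
ln(53.6) = 3.982 and ln(202) = 5.308; z_{0.24} = -0.7063, z_{0.89} = 1.227.
σ = (5.308 − 3.982)/(1.227 − (-0.7063)) = 0.686.
μ = 3.982 − (-0.7063)·0.686 = 4.466.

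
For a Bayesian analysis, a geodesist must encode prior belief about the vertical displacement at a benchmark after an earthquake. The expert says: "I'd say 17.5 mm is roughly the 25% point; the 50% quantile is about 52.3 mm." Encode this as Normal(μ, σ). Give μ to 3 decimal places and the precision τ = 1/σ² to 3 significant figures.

μ = 52.300, τ = 0.000376

The p-quantile of Normal(μ,σ) is μ + z_p·σ, with z_{0.25} = -0.6745 and z_{0.5} = 0.
Eliminate σ: μ = (z₂·x₁ − z₁·x₂)/(z₂ − z₁) = (0·17.5 − (-0.6745)·52.3)/0.6745 = 52.300.
Then σ = (x₂ − x₁)/(z₂ − z₁) = (52.3 − 17.5)/0.6745 = 51.595.
Precision τ = 1/σ² = 1/51.59² = 0.000376.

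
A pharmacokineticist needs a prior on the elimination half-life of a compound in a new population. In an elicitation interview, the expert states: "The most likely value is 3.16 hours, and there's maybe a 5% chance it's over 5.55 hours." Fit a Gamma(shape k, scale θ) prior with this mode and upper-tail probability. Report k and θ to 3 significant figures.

Gamma(k,θ) with k>1 has mode (k−1)θ, so θ = 3.16/(k−1).
Need P(X < 5.55) = 0.95 with θ tied to k this way. Start at k = 2, θ = 3.16: P(X<5.55) ≈ 0.524.
Too low — raise k to concentrate. Iterating converges to k ≈ 9.79.
Then θ = 3.16/(9.79−1) ≈ 0.359.

k ≈ 9.79, θ ≈ 0.359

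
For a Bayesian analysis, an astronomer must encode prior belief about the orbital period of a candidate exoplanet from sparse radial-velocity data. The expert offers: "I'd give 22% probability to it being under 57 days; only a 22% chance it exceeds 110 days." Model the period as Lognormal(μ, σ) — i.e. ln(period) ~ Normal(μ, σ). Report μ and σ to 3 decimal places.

μ ≈ 4.372, σ ≈ 0.426

If T ~ Lognormal(μ,σ) then ln T ~ Normal(μ,σ), so the p-quantile of ln T is μ + z_p·σ.
ln(57) = 4.043 and ln(110) = 4.7; z_{0.22} = -0.7722, z_{0.78} = 0.7722.
σ = (4.7 − 4.043)/(0.7722 − (-0.7722)) = 0.426.
μ = 4.043 − (-0.7722)·0.426 = 4.372.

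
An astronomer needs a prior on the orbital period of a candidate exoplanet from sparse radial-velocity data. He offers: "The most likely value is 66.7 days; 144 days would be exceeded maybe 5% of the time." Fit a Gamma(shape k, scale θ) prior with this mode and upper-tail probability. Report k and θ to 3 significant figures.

k ≈ 5.65, θ ≈ 14.3

Gamma(k,θ) with k>1 has mode (k−1)θ, so θ = 66.7/(k−1).
Need P(X < 144) = 0.95 with θ tied to k this way. Start at k = 2, θ = 66.7: P(X<144) ≈ 0.635.
Too low — raise k to concentrate. Iterating converges to k ≈ 5.65.
Then θ = 66.7/(5.65−1) ≈ 14.3.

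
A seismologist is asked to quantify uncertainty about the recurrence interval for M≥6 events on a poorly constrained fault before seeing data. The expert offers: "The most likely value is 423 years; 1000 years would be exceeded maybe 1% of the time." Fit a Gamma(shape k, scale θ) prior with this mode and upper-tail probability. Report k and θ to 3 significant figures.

k ≈ 7.42, θ ≈ 65.9

Gamma(k,θ) with k>1 has mode (k−1)θ, so θ = 423/(k−1).
Need P(X < 1000) = 0.99 with θ tied to k this way. Start at k = 2, θ = 423: P(X<1000) ≈ 0.684.
Too low — raise k to concentrate. Iterating converges to k ≈ 7.42.
Then θ = 423/(7.42−1) ≈ 65.9.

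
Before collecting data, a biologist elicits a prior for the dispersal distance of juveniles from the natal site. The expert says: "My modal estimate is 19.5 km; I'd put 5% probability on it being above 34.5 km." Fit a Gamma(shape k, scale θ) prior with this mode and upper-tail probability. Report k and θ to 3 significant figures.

Gamma(k,θ) with k>1 has mode (k−1)θ, so θ = 19.5/(k−1).
Need P(X < 34.5) = 0.95 with θ tied to k this way. Start at k = 2, θ = 19.5: P(X<34.5) ≈ 0.528.
Too low — raise k to concentrate. Iterating converges to k ≈ 9.57.
Then θ = 19.5/(9.57−1) ≈ 2.28.

k ≈ 9.57, θ ≈ 2.28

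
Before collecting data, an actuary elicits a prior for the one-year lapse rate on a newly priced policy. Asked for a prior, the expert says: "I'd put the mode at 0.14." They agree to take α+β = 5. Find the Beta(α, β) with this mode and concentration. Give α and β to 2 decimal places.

α = 1.42, β = 3.58

For α,β > 1 the Beta mode is (α−1)/(α+β−2). With α+β = 5, the mode is (α−1)/3.
Set (α−1)/3 = 0.14 → α = 1 + 0.14·3 = 1.42.
β = 5 − α = 3.58.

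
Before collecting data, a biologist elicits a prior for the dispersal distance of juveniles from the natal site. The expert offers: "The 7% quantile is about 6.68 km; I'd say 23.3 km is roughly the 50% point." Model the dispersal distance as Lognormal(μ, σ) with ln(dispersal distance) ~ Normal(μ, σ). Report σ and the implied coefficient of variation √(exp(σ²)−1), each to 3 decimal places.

If T ~ Lognormal(μ,σ) then ln T ~ Normal(μ,σ), so the p-quantile of ln T is μ + z_p·σ.
ln(6.68) = 1.899 and ln(23.3) = 3.148; z_{0.07} = -1.476, z_{0.5} = 0.
σ = (3.148 − 1.899)/(0 − (-1.476)) = 0.847.
μ = 1.899 − (-1.476)·0.847 = 3.148.
CV = √(exp(σ²)−1) = √(exp(0.7167)−1) = 1.024.

σ ≈ 0.847, CV ≈ 1.024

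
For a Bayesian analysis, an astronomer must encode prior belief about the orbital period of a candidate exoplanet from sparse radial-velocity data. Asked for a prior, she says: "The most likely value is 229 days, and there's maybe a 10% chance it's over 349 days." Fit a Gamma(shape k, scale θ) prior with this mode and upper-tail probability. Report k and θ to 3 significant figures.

k ≈ 11.5, θ ≈ 21.8

Gamma(k,θ) with k>1 has mode (k−1)θ, so θ = 229/(k−1).
Need P(X < 349) = 0.9 with θ tied to k this way. Start at k = 2, θ = 229: P(X<349) ≈ 0.450.
Too low — raise k to concentrate. Iterating converges to k ≈ 11.5.
Then θ = 229/(11.5−1) ≈ 21.8.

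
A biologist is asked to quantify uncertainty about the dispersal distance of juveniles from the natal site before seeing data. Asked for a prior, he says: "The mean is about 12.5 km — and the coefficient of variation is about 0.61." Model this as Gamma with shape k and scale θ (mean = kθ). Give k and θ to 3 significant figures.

For Gamma(k, scale θ): mean = kθ, variance = kθ², so CV = 1/√k.
CV = 0.61, hence k = 1/CV² = 2.69.
Then θ = mean/k = 12.5/2.69 = 4.65.

k ≈ 2.69, θ ≈ 4.65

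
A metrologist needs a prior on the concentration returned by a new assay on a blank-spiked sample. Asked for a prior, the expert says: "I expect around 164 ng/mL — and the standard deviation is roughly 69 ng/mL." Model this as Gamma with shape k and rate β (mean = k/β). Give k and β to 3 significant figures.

k ≈ 5.65, β ≈ 0.0344

For Gamma(k, rate β): mean = k/β, variance = k/β², so CV = 1/√k.
CV = SD/mean = 69/164 = 0.4207, hence k = 1/CV² = 5.65.
Then β = k/mean = 5.65/164 = 0.0344.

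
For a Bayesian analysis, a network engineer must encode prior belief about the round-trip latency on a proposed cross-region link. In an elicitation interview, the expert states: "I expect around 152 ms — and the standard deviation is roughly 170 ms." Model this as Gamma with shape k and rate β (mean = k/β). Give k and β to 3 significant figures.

For Gamma(k, rate β): mean = k/β, variance = k/β², so CV = 1/√k.
CV = SD/mean = 170/152 = 1.118, hence k = 1/CV² = 0.799.
Then β = k/mean = 0.799/152 = 0.00526.

k ≈ 0.799, β ≈ 0.00526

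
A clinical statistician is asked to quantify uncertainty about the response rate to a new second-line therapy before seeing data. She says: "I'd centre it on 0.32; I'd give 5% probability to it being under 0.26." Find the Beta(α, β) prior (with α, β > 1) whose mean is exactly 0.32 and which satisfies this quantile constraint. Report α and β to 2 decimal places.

α ≈ 49.78, β ≈ 105.79

With mean 0.32 fixed, write α = 0.32s, β = 0.68s where s = α+β.
Need P(θ < 0.26) = 0.05 under Beta(0.32s, 0.68s). Normal approximation: (q−m)/√(m(1−m)/s) ≈ z_{0.05} = -1.64, so s ≈ 0.32·0.68·(-1.64)²/(0.26−0.32)² = 163.5.
At s = 163.5: P(θ<0.26) ≈ 0.046. Adjusting to match 0.05 gives s ≈ 155.57.
So α = 0.32·155.57 ≈ 49.78, β = 0.68·155.57 ≈ 105.79.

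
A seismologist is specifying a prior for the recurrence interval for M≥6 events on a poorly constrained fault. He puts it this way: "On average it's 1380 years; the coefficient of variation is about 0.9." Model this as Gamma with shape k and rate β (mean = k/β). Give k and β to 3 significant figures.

For Gamma(k, rate β): mean = k/β, variance = k/β², so CV = 1/√k.
CV = 0.9, hence k = 1/CV² = 1.23.
Then β = k/mean = 1.23/1380 = 0.000895.

k ≈ 1.23, β ≈ 0.000895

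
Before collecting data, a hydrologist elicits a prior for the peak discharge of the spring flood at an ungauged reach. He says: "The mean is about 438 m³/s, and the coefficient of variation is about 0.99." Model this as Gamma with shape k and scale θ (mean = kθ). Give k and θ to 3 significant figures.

k ≈ 1.02, θ ≈ 429

For Gamma(k, scale θ): mean = kθ, variance = kθ², so CV = 1/√k.
CV = 0.99, hence k = 1/CV² = 1.02.
Then θ = mean/k = 438/1.02 = 429.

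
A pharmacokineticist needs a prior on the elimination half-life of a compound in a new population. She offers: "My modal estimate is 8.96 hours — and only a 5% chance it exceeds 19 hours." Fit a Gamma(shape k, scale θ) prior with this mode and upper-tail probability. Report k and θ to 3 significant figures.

Gamma(k,θ) with k>1 has mode (k−1)θ, so θ = 8.96/(k−1).
Need P(X < 19) = 0.95 with θ tied to k this way. Start at k = 2, θ = 8.96: P(X<19) ≈ 0.626.
Too low — raise k to concentrate. Iterating converges to k ≈ 5.88.
Then θ = 8.96/(5.88−1) ≈ 1.83.

k ≈ 5.88, θ ≈ 1.83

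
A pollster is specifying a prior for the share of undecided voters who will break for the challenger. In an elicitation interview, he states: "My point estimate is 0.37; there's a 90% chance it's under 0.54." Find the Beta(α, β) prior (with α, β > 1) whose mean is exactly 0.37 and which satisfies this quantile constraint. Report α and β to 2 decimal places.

With mean 0.37 fixed, write α = 0.37s, β = 0.63s where s = α+β.
Need P(θ < 0.54) = 0.9 under Beta(0.37s, 0.63s). Normal approximation: (q−m)/√(m(1−m)/s) ≈ z_{0.9} = 1.28, so s ≈ 0.37·0.63·(1.28)²/(0.54−0.37)² = 13.2.
At s = 13.2: P(θ<0.54) ≈ 0.898. Adjusting to match 0.9 gives s ≈ 13.54.
So α = 0.37·13.54 ≈ 5.01, β = 0.63·13.54 ≈ 8.53.

α ≈ 5.01, β ≈ 8.53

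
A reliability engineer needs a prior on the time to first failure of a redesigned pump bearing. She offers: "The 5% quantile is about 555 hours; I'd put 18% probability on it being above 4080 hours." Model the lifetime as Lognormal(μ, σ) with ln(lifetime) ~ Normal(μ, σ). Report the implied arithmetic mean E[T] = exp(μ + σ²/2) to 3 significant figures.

If T ~ Lognormal(μ,σ) then ln T ~ Normal(μ,σ), so the p-quantile of ln T is μ + z_p·σ.
ln(555) = 6.319 and ln(4080) = 8.314; z_{0.05} = -1.645, z_{0.82} = 0.9154.
σ = (8.314 − 6.319)/(0.9154 − (-1.645)) = 0.779.
μ = 6.319 − (-1.645)·0.779 = 7.601.
E[T] = exp(μ + σ²/2) = exp(7.601 + 0.3036) = 2710 hours.

E[T] ≈ 2710 hours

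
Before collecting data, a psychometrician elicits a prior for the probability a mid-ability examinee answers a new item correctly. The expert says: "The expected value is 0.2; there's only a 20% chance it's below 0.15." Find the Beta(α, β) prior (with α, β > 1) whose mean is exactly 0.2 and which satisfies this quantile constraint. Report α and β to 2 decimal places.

α ≈ 9.38, β ≈ 37.54

With mean 0.2 fixed, write α = 0.2s, β = 0.8s where s = α+β.
Need P(θ < 0.15) = 0.2 under Beta(0.2s, 0.8s). Normal approximation: (q−m)/√(m(1−m)/s) ≈ z_{0.2} = -0.842, so s ≈ 0.2·0.8·(-0.842)²/(0.15−0.2)² = 45.3.
At s = 45.3: P(θ<0.15) ≈ 0.205. Adjusting to match 0.2 gives s ≈ 46.92.
So α = 0.2·46.92 ≈ 9.38, β = 0.8·46.92 ≈ 37.54.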